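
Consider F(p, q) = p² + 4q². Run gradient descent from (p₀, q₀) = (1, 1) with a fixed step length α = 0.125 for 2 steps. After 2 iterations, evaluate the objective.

∇F = (2p, 8q)
(p₁, q₁) = (1, 1) − 0.125·(2, 8) = (0.75, 0)
(p₂, q₂) = (0.75, 0) − 0.125·(1.5, 0) = (0.5625, 0)
F(0.5625, 0) = 0.31640625

0.31640625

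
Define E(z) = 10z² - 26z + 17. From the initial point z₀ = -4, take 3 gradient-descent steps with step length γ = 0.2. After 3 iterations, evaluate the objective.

E′(z) = 20z - 26
z₁ = -4 − 0.2·(-106) = 17.2
z₂ = 17.2 − 0.2·318 = -46.4
z₃ = -46.4 − 0.2·(-954) = 144.4
E(144.4) = 204776.2

204776.2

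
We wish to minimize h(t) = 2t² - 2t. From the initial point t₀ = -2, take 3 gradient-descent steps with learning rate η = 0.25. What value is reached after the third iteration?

h′(t) = 4t - 2
t₁ = -2 − 0.25·(-10) = 0.5
t₂ = 0.5 − 0.25·0 = 0.5
t₃ = 0.5 − 0.25·0 = 0.5

0.5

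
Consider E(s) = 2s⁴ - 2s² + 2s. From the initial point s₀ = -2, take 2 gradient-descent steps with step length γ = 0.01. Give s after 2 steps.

-1.28942912

E′(s) = 8s³ - 4s + 2
Step 1: E′(-2) = -54; s₁ = -2 − 0.01·(-54) = -1.46
Step 2: E′(-1.46) = -17.057088; s₂ = -1.46 − 0.01·(-17.057088) = -1.28942912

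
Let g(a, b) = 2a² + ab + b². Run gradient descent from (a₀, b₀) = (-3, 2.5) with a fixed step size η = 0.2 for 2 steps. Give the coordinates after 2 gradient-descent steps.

∇g = (4a + b, a + 2b)
(a₁, b₁) = (-3, 2.5) − 0.2·(-9.5, 2) = (-1.1, 2.1)
(a₂, b₂) = (-1.1, 2.1) − 0.2·(-2.3, 3.1) = (-0.64, 1.48)

(-0.64, 1.48)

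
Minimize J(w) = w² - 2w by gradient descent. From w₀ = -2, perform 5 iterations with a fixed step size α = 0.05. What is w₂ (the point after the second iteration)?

-1.43

J′(w) = 2w - 2
w₁ = -2 − 0.05·(-6) = -1.7
w₂ = -1.7 − 0.05·(-5.4) = -1.43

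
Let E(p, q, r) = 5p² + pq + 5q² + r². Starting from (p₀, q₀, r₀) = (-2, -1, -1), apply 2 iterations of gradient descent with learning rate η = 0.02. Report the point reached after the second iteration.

∇E = (10p + q, p + 10q, 2r)
(p₁, q₁, r₁) = (-2, -1, -1) − 0.02·(-21, -12, -2) = (-1.58, -0.76, -0.96)
(p₂, q₂, r₂) = (-1.58, -0.76, -0.96) − 0.02·(-16.56, -9.18, -1.92) = (-1.2488, -0.5764, -0.9216)

(-1.2488, -0.5764, -0.9216)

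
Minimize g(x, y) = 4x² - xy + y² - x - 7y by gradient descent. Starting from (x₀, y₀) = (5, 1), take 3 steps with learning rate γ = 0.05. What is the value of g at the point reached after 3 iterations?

∇g = (8x - y - 1, -x + 2y - 7)
(x₁, y₁) = (5, 1) − 0.05·(38, -10) = (3.1, 1.5)
(x₂, y₂) = (3.1, 1.5) − 0.05·(22.3, -7.1) = (1.985, 1.855)
(x₃, y₃) = (1.985, 1.855) − 0.05·(13.025, -5.275) = (1.33375, 2.11875)
g(1.33375, 2.11875) = -7.386225

-7.386225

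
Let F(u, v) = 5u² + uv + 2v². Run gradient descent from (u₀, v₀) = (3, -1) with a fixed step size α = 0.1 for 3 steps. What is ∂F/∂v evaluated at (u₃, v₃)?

∇F = (10u + v, u + 4v)
(u₁, v₁) = (3, -1) − 0.1·(29, -1) = (0.1, -0.9)
(u₂, v₂) = (0.1, -0.9) − 0.1·(0.1, -3.5) = (0.09, -0.55)
(u₃, v₃) = (0.09, -0.55) − 0.1·(0.35, -2.11) = (0.055, -0.339)
∂F/∂v at (0.055, -0.339) = -1.301

-1.301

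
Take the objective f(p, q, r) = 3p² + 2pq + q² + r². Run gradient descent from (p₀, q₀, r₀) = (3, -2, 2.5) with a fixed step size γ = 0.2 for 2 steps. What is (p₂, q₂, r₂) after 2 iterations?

(0.92, -1.52, 0.9)

∇f = (6p + 2q, 2p + 2q, 2r)
(p₁, q₁, r₁) = (3, -2, 2.5) − 0.2·(14, 2, 5) = (0.2, -2.4, 1.5)
(p₂, q₂, r₂) = (0.2, -2.4, 1.5) − 0.2·(-3.6, -4.4, 3) = (0.92, -1.52, 0.9)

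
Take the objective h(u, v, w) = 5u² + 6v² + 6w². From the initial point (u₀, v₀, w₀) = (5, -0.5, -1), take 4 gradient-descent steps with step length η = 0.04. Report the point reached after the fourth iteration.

∇h = (10u, 12v, 12w)
Step 1: at (5, -0.5, -1), ∇h = (50, -6, -12) → (5, -0.5, -1) − 0.04·(50, -6, -12) = (3, -0.26, -0.52)
Step 2: at (3, -0.26, -0.52), ∇h = (30, -3.12, -6.24) → (3, -0.26, -0.52) − 0.04·(30, -3.12, -6.24) = (1.8, -0.1352, -0.2704)
Step 3: at (1.8, -0.1352, -0.2704), ∇h = (18, -1.6224, -3.2448) → (1.8, -0.1352, -0.2704) − 0.04·(18, -1.6224, -3.2448) = (1.08, -0.070304, -0.140608)
Step 4: at (1.08, -0.070304, -0.140608), ∇h = (10.8, -0.843648, -1.687296) → (1.08, -0.070304, -0.140608) − 0.04·(10.8, -0.843648, -1.687296) = (0.648, -0.03655808, -0.07311616)

(0.648, -0.03655808, -0.07311616)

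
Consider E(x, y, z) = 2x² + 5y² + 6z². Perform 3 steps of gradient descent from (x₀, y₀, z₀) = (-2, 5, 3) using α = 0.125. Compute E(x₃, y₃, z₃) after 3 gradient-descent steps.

∇E = (4x, 10y, 12z)
(x₁, y₁, z₁) = (-2, 5, 3) − 0.125·(-8, 50, 36) = (-1, -1.25, -1.5)
(x₂, y₂, z₂) = (-1, -1.25, -1.5) − 0.125·(-4, -12.5, -18) = (-0.5, 0.3125, 0.75)
(x₃, y₃, z₃) = (-0.5, 0.3125, 0.75) − 0.125·(-2, 3.125, 9) = (-0.25, -0.078125, -0.375)
E(-0.25, -0.078125, -0.375) = 0.999267578125

0.999267578125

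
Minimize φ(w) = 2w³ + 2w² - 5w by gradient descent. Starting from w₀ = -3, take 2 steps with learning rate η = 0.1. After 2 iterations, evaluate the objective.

-54481.725801328

φ′(w) = 6w² + 4w - 5
w₁ = -3 − 0.1·37 = -6.7
w₂ = -6.7 − 0.1·237.54 = -30.454
φ(-30.454) = -54481.725801328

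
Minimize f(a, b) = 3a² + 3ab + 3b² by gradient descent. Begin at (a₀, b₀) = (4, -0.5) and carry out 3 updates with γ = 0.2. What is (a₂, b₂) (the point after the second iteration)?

(1.48, 0.76)

∇f = (6a + 3b, 3a + 6b)
Step 1: at (4, -0.5), ∇f = (22.5, 9) → (4, -0.5) − 0.2·(22.5, 9) = (-0.5, -2.3)
Step 2: at (-0.5, -2.3), ∇f = (-9.9, -15.3) → (-0.5, -2.3) − 0.2·(-9.9, -15.3) = (1.48, 0.76)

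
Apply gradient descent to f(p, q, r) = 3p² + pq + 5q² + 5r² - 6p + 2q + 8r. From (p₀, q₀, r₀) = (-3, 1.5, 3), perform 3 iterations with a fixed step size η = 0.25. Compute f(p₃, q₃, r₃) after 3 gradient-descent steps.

∇f = (6p + q - 6, p + 10q + 2, 10r + 8)
(p₁, q₁, r₁) = (-3, 1.5, 3) − 0.25·(-22.5, 14, 38) = (2.625, -2, -6.5)
(p₂, q₂, r₂) = (2.625, -2, -6.5) − 0.25·(7.75, -15.375, -57) = (0.6875, 1.84375, 7.75)
(p₃, q₃, r₃) = (0.6875, 1.84375, 7.75) − 0.25·(-0.03125, 21.125, 85.5) = (0.6953125, -3.4375, -13.625)
f(0.6953125, -3.4375, -13.625) = 866.29852294921875

866.29852294921875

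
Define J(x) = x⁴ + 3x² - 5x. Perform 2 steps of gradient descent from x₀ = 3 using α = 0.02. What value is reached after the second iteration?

J′(x) = 4x³ + 6x - 5
x₁ = 3 − 0.02·121 = 0.58
x₂ = 0.58 − 0.02·(-0.739552) = 0.59479104

0.59479104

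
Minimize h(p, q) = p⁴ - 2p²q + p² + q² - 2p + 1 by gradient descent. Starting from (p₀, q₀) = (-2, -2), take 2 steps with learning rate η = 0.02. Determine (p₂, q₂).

(-0.65136896, -1.655744)

∇h = (4p³ - 4pq + 2p - 2, -2p² + 2q)
(p₁, q₁) = (-2, -2) − 0.02·(-54, -12) = (-0.92, -1.76)
(p₂, q₂) = (-0.92, -1.76) − 0.02·(-13.431552, -5.2128) = (-0.65136896, -1.655744)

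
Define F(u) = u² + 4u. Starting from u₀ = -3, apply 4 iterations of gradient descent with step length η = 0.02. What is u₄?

-2.84934656

F′(u) = 2u + 4
Step 1: F′(-3) = -2; u₁ = -3 − 0.02·(-2) = -2.96
Step 2: F′(-2.96) = -1.92; u₂ = -2.96 − 0.02·(-1.92) = -2.9216
Step 3: F′(-2.9216) = -1.8432; u₃ = -2.9216 − 0.02·(-1.8432) = -2.884736
Step 4: F′(-2.884736) = -1.769472; u₄ = -2.884736 − 0.02·(-1.769472) = -2.84934656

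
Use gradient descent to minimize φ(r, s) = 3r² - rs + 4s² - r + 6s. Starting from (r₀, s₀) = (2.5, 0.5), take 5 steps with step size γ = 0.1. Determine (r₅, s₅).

∇φ = (6r - s - 1, -r + 8s + 6)
(r₁, s₁) = (2.5, 0.5) − 0.1·(13.5, 7.5) = (1.15, -0.25)
(r₂, s₂) = (1.15, -0.25) − 0.1·(6.15, 2.85) = (0.535, -0.535)
(r₃, s₃) = (0.535, -0.535) − 0.1·(2.745, 1.185) = (0.2605, -0.6535)
(r₄, s₄) = (0.2605, -0.6535) − 0.1·(1.2165, 0.5115) = (0.13885, -0.70465)
(r₅, s₅) = (0.13885, -0.70465) − 0.1·(0.53775, 0.22395) = (0.085075, -0.727045)

(0.085075, -0.727045)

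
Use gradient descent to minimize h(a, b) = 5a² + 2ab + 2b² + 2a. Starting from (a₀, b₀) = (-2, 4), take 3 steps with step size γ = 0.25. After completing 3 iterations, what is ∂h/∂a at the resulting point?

∇h = (10a + 2b + 2, 2a + 4b)
(a₁, b₁) = (-2, 4) − 0.25·(-10, 12) = (0.5, 1)
(a₂, b₂) = (0.5, 1) − 0.25·(9, 5) = (-1.75, -0.25)
(a₃, b₃) = (-1.75, -0.25) − 0.25·(-16, -4.5) = (2.25, 0.875)
∂h/∂a at (2.25, 0.875) = 26.25

26.25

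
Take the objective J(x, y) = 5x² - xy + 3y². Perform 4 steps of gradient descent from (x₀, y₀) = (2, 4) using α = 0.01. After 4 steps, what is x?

1.43786482

∇J = (10x - y, -x + 6y)
(x₁, y₁) = (2, 4) − 0.01·(16, 22) = (1.84, 3.78)
(x₂, y₂) = (1.84, 3.78) − 0.01·(14.62, 20.84) = (1.6938, 3.5716)
(x₃, y₃) = (1.6938, 3.5716) − 0.01·(13.3664, 19.7358) = (1.560136, 3.374242)
(x₄, y₄) = (1.560136, 3.374242) − 0.01·(12.227118, 18.685316) = (1.43786482, 3.18738884)
x = 1.43786482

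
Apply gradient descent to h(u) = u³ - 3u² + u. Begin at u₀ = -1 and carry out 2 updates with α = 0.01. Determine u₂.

-1.2123

h′(u) = 3u² - 6u + 1
u₁ = -1 − 0.01·10 = -1.1
u₂ = -1.1 − 0.01·11.23 = -1.2123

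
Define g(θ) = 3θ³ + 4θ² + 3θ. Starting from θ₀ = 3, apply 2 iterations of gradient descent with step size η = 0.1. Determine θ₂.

-56.616

g′(θ) = 9θ² + 8θ + 3
Step 1: g′(3) = 108; θ₁ = 3 − 0.1·108 = -7.8
Step 2: g′(-7.8) = 488.16; θ₂ = -7.8 − 0.1·488.16 = -56.616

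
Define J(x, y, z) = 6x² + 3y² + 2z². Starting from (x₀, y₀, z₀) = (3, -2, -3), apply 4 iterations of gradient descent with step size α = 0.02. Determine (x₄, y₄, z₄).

(1.00086528, -1.19939072, -2.14917888)

∇J = (12x, 6y, 4z)
(x₁, y₁, z₁) = (3, -2, -3) − 0.02·(36, -12, -12) = (2.28, -1.76, -2.76)
(x₂, y₂, z₂) = (2.28, -1.76, -2.76) − 0.02·(27.36, -10.56, -11.04) = (1.7328, -1.5488, -2.5392)
(x₃, y₃, z₃) = (1.7328, -1.5488, -2.5392) − 0.02·(20.7936, -9.2928, -10.1568) = (1.316928, -1.362944, -2.336064)
(x₄, y₄, z₄) = (1.316928, -1.362944, -2.336064) − 0.02·(15.803136, -8.177664, -9.344256) = (1.00086528, -1.19939072, -2.14917888)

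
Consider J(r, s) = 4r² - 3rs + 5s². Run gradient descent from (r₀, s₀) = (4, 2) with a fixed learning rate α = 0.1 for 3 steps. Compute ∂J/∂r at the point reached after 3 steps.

1.456

∇J = (8r - 3s, -3r + 10s)
Step 1: at (4, 2), ∇J = (26, 8) → (4, 2) − 0.1·(26, 8) = (1.4, 1.2)
Step 2: at (1.4, 1.2), ∇J = (7.6, 7.8) → (1.4, 1.2) − 0.1·(7.6, 7.8) = (0.64, 0.42)
Step 3: at (0.64, 0.42), ∇J = (3.86, 2.28) → (0.64, 0.42) − 0.1·(3.86, 2.28) = (0.254, 0.192)
∂J/∂r at (0.254, 0.192) = 1.456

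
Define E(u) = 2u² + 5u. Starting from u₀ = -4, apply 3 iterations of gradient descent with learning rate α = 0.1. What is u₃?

-1.844

E′(u) = 4u + 5
u₁ = -4 − 0.1·(-11) = -2.9
u₂ = -2.9 − 0.1·(-6.6) = -2.24
u₃ = -2.24 − 0.1·(-3.96) = -1.844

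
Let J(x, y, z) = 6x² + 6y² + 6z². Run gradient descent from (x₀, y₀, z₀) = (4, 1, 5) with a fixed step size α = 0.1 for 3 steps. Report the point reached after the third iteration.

(-0.032, -0.008, -0.04)

∇J = (12x, 12y, 12z)
(x₁, y₁, z₁) = (4, 1, 5) − 0.1·(48, 12, 60) = (-0.8, -0.2, -1)
(x₂, y₂, z₂) = (-0.8, -0.2, -1) − 0.1·(-9.6, -2.4, -12) = (0.16, 0.04, 0.2)
(x₃, y₃, z₃) = (0.16, 0.04, 0.2) − 0.1·(1.92, 0.48, 2.4) = (-0.032, -0.008, -0.04)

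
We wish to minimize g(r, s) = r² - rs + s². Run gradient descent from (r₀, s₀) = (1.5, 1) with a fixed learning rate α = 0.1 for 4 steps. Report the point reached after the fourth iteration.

(0.88015, 0.7601)

∇g = (2r - s, -r + 2s)
Step 1: at (1.5, 1), ∇g = (2, 0.5) → (1.5, 1) − 0.1·(2, 0.5) = (1.3, 0.95)
Step 2: at (1.3, 0.95), ∇g = (1.65, 0.6) → (1.3, 0.95) − 0.1·(1.65, 0.6) = (1.135, 0.89)
Step 3: at (1.135, 0.89), ∇g = (1.38, 0.645) → (1.135, 0.89) − 0.1·(1.38, 0.645) = (0.997, 0.8255)
Step 4: at (0.997, 0.8255), ∇g = (1.1685, 0.654) → (0.997, 0.8255) − 0.1·(1.1685, 0.654) = (0.88015, 0.7601)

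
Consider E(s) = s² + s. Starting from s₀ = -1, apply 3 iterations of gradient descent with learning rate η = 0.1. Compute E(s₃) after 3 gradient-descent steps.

E′(s) = 2s + 1
Step 1: E′(-1) = -1; s₁ = -1 − 0.1·(-1) = -0.9
Step 2: E′(-0.9) = -0.8; s₂ = -0.9 − 0.1·(-0.8) = -0.82
Step 3: E′(-0.82) = -0.64; s₃ = -0.82 − 0.1·(-0.64) = -0.756
E(-0.756) = -0.184464

-0.184464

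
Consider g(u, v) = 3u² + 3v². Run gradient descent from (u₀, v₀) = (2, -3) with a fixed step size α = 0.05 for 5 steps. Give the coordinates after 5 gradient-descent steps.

(0.33614, -0.50421)

∇g = (6u, 6v)
Step 1: at (2, -3), ∇g = (12, -18) → (2, -3) − 0.05·(12, -18) = (1.4, -2.1)
Step 2: at (1.4, -2.1), ∇g = (8.4, -12.6) → (1.4, -2.1) − 0.05·(8.4, -12.6) = (0.98, -1.47)
Step 3: at (0.98, -1.47), ∇g = (5.88, -8.82) → (0.98, -1.47) − 0.05·(5.88, -8.82) = (0.686, -1.029)
Step 4: at (0.686, -1.029), ∇g = (4.116, -6.174) → (0.686, -1.029) − 0.05·(4.116, -6.174) = (0.4802, -0.7203)
Step 5: at (0.4802, -0.7203), ∇g = (2.8812, -4.3218) → (0.4802, -0.7203) − 0.05·(2.8812, -4.3218) = (0.33614, -0.50421)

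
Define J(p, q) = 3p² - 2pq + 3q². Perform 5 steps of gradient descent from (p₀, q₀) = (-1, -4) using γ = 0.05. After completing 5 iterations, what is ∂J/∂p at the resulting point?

-2.34368

∇J = (6p - 2q, -2p + 6q)
(p₁, q₁) = (-1, -4) − 0.05·(2, -22) = (-1.1, -2.9)
(p₂, q₂) = (-1.1, -2.9) − 0.05·(-0.8, -15.2) = (-1.06, -2.14)
(p₃, q₃) = (-1.06, -2.14) − 0.05·(-2.08, -10.72) = (-0.956, -1.604)
(p₄, q₄) = (-0.956, -1.604) − 0.05·(-2.528, -7.712) = (-0.8296, -1.2184)
(p₅, q₅) = (-0.8296, -1.2184) − 0.05·(-2.5408, -5.6512) = (-0.70256, -0.93584)
∂J/∂p at (-0.70256, -0.93584) = -2.34368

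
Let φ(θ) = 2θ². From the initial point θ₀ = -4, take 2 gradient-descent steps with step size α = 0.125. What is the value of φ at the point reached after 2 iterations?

2

φ′(θ) = 4θ
θ₁ = -4 − 0.125·(-16) = -2
θ₂ = -2 − 0.125·(-8) = -1
φ(-1) = 2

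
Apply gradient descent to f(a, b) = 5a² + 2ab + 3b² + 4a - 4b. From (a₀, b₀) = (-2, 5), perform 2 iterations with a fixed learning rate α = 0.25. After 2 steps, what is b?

∇f = (10a + 2b + 4, 2a + 6b - 4)
Step 1: at (-2, 5), ∇f = (-6, 22) → (-2, 5) − 0.25·(-6, 22) = (-0.5, -0.5)
Step 2: at (-0.5, -0.5), ∇f = (-2, -8) → (-0.5, -0.5) − 0.25·(-2, -8) = (0, 1.5)
b = 1.5

1.5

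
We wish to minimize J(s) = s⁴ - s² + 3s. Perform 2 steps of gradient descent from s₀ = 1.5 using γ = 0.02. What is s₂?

J′(s) = 4s³ - 2s + 3
s₁ = 1.5 − 0.02·13.5 = 1.23
s₂ = 1.23 − 0.02·7.983468 = 1.07033064

1.07033064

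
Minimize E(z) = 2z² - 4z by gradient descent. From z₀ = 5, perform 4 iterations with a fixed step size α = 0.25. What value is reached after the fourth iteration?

1

E′(z) = 4z - 4
Step 1: E′(5) = 16; z₁ = 5 − 0.25·16 = 1
Step 2: E′(1) = 0; z₂ = 1 − 0.25·0 = 1
Step 3: E′(1) = 0; z₃ = 1 − 0.25·0 = 1
Step 4: E′(1) = 0; z₄ = 1 − 0.25·0 = 1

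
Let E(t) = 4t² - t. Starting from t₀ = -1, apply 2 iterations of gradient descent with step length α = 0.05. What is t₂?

-0.28

E′(t) = 8t - 1
Step 1: E′(-1) = -9; t₁ = -1 − 0.05·(-9) = -0.55
Step 2: E′(-0.55) = -5.4; t₂ = -0.55 − 0.05·(-5.4) = -0.28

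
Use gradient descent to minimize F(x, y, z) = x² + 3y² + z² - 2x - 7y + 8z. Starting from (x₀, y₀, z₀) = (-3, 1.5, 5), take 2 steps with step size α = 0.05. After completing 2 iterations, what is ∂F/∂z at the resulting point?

14.58

∇F = (2x - 2, 6y - 7, 2z + 8)
(x₁, y₁, z₁) = (-3, 1.5, 5) − 0.05·(-8, 2, 18) = (-2.6, 1.4, 4.1)
(x₂, y₂, z₂) = (-2.6, 1.4, 4.1) − 0.05·(-7.2, 1.4, 16.2) = (-2.24, 1.33, 3.29)
∂F/∂z at (-2.24, 1.33, 3.29) = 14.58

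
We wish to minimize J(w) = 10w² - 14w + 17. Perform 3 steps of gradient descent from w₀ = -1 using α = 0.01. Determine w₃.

J′(w) = 20w - 14
Step 1: J′(-1) = -34; w₁ = -1 − 0.01·(-34) = -0.66
Step 2: J′(-0.66) = -27.2; w₂ = -0.66 − 0.01·(-27.2) = -0.388
Step 3: J′(-0.388) = -21.76; w₃ = -0.388 − 0.01·(-21.76) = -0.1704

-0.1704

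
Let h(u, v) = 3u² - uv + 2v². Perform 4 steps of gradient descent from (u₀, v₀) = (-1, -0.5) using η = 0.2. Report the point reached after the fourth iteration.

(-0.0064, -0.0032)

∇h = (6u - v, -u + 4v)
(u₁, v₁) = (-1, -0.5) − 0.2·(-5.5, -1) = (0.1, -0.3)
(u₂, v₂) = (0.1, -0.3) − 0.2·(0.9, -1.3) = (-0.08, -0.04)
(u₃, v₃) = (-0.08, -0.04) − 0.2·(-0.44, -0.08) = (0.008, -0.024)
(u₄, v₄) = (0.008, -0.024) − 0.2·(0.072, -0.104) = (-0.0064, -0.0032)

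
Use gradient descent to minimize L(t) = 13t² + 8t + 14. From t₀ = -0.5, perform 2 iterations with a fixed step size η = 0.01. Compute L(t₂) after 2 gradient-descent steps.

12.913397

L′(t) = 26t + 8
Step 1: L′(-0.5) = -5; t₁ = -0.5 − 0.01·(-5) = -0.45
Step 2: L′(-0.45) = -3.7; t₂ = -0.45 − 0.01·(-3.7) = -0.413
L(-0.413) = 12.913397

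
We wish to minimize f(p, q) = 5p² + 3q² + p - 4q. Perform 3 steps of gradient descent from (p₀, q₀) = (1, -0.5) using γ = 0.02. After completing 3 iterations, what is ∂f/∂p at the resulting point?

5.632

∇f = (10p + 1, 6q - 4)
(p₁, q₁) = (1, -0.5) − 0.02·(11, -7) = (0.78, -0.36)
(p₂, q₂) = (0.78, -0.36) − 0.02·(8.8, -6.16) = (0.604, -0.2368)
(p₃, q₃) = (0.604, -0.2368) − 0.02·(7.04, -5.4208) = (0.4632, -0.128384)
∂f/∂p at (0.4632, -0.128384) = 5.632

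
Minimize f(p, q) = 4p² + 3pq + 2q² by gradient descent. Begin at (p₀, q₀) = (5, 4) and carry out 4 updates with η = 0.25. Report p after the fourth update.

∇f = (8p + 3q, 3p + 4q)
Step 1: at (5, 4), ∇f = (52, 31) → (5, 4) − 0.25·(52, 31) = (-8, -3.75)
Step 2: at (-8, -3.75), ∇f = (-75.25, -39) → (-8, -3.75) − 0.25·(-75.25, -39) = (10.8125, 6)
Step 3: at (10.8125, 6), ∇f = (104.5, 56.4375) → (10.8125, 6) − 0.25·(104.5, 56.4375) = (-15.3125, -8.109375)
Step 4: at (-15.3125, -8.109375), ∇f = (-146.828125, -78.375) → (-15.3125, -8.109375) − 0.25·(-146.828125, -78.375) = (21.39453125, 11.484375)
p = 21.39453125

21.39453125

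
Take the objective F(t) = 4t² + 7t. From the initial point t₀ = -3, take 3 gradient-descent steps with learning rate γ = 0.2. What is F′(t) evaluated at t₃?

3.672

F′(t) = 8t + 7
Step 1: F′(-3) = -17; t₁ = -3 − 0.2·(-17) = 0.4
Step 2: F′(0.4) = 10.2; t₂ = 0.4 − 0.2·10.2 = -1.64
Step 3: F′(-1.64) = -6.12; t₃ = -1.64 − 0.2·(-6.12) = -0.416
F′(t) at (-0.416) = 3.672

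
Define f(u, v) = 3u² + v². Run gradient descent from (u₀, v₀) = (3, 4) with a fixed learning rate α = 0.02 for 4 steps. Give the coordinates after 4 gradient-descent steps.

∇f = (6u, 2v)
(u₁, v₁) = (3, 4) − 0.02·(18, 8) = (2.64, 3.84)
(u₂, v₂) = (2.64, 3.84) − 0.02·(15.84, 7.68) = (2.3232, 3.6864)
(u₃, v₃) = (2.3232, 3.6864) − 0.02·(13.9392, 7.3728) = (2.044416, 3.538944)
(u₄, v₄) = (2.044416, 3.538944) − 0.02·(12.266496, 7.077888) = (1.79908608, 3.39738624)

(1.79908608, 3.39738624)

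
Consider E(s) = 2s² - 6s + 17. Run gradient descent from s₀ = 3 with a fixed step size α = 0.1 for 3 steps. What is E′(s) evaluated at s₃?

1.296

E′(s) = 4s - 6
s₁ = 3 − 0.1·6 = 2.4
s₂ = 2.4 − 0.1·3.6 = 2.04
s₃ = 2.04 − 0.1·2.16 = 1.824
E′(s) at (1.824) = 1.296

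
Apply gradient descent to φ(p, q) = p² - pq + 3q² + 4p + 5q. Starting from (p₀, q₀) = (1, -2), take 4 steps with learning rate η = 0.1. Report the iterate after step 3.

(-0.784, -0.92)

∇φ = (2p - q + 4, -p + 6q + 5)
(p₁, q₁) = (1, -2) − 0.1·(8, -8) = (0.2, -1.2)
(p₂, q₂) = (0.2, -1.2) − 0.1·(5.6, -2.4) = (-0.36, -0.96)
(p₃, q₃) = (-0.36, -0.96) − 0.1·(4.24, -0.4) = (-0.784, -0.92)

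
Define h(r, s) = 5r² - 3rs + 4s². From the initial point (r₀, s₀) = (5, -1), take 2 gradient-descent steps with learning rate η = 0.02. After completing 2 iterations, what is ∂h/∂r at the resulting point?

∇h = (10r - 3s, -3r + 8s)
Step 1: at (5, -1), ∇h = (53, -23) → (5, -1) − 0.02·(53, -23) = (3.94, -0.54)
Step 2: at (3.94, -0.54), ∇h = (41.02, -16.14) → (3.94, -0.54) − 0.02·(41.02, -16.14) = (3.1196, -0.2172)
∂h/∂r at (3.1196, -0.2172) = 31.8476

31.8476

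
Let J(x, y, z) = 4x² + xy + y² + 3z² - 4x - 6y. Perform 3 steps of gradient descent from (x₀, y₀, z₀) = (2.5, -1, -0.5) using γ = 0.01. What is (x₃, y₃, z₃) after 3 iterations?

∇J = (8x + y - 4, x + 2y - 6, 6z)
(x₁, y₁, z₁) = (2.5, -1, -0.5) − 0.01·(15, -5.5, -3) = (2.35, -0.945, -0.47)
(x₂, y₂, z₂) = (2.35, -0.945, -0.47) − 0.01·(13.855, -5.54, -2.82) = (2.21145, -0.8896, -0.4418)
(x₃, y₃, z₃) = (2.21145, -0.8896, -0.4418) − 0.01·(12.802, -5.56775, -2.6508) = (2.08343, -0.8339225, -0.415292)

(2.08343, -0.8339225, -0.415292)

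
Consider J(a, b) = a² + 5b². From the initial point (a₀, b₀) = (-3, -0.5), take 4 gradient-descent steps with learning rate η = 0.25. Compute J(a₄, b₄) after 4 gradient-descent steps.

32.0712890625

∇J = (2a, 10b)
(a₁, b₁) = (-3, -0.5) − 0.25·(-6, -5) = (-1.5, 0.75)
(a₂, b₂) = (-1.5, 0.75) − 0.25·(-3, 7.5) = (-0.75, -1.125)
(a₃, b₃) = (-0.75, -1.125) − 0.25·(-1.5, -11.25) = (-0.375, 1.6875)
(a₄, b₄) = (-0.375, 1.6875) − 0.25·(-0.75, 16.875) = (-0.1875, -2.53125)
J(-0.1875, -2.53125) = 32.0712890625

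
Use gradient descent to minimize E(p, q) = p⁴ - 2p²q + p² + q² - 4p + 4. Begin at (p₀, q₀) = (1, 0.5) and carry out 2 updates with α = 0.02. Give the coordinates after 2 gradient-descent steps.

∇E = (4p³ - 4pq + 2p - 4, -2p² + 2q)
(p₁, q₁) = (1, 0.5) − 0.02·(0, -1) = (1, 0.52)
(p₂, q₂) = (1, 0.52) − 0.02·(-0.08, -0.96) = (1.0016, 0.5392)

(1.0016, 0.5392)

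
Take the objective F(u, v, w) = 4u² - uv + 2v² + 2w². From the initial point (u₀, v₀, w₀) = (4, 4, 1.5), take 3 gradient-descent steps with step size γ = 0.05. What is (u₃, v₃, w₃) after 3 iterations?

∇F = (8u - v, -u + 4v, 4w)
(u₁, v₁, w₁) = (4, 4, 1.5) − 0.05·(28, 12, 6) = (2.6, 3.4, 1.2)
(u₂, v₂, w₂) = (2.6, 3.4, 1.2) − 0.05·(17.4, 11, 4.8) = (1.73, 2.85, 0.96)
(u₃, v₃, w₃) = (1.73, 2.85, 0.96) − 0.05·(10.99, 9.67, 3.84) = (1.1805, 2.3665, 0.768)

(1.1805, 2.3665, 0.768)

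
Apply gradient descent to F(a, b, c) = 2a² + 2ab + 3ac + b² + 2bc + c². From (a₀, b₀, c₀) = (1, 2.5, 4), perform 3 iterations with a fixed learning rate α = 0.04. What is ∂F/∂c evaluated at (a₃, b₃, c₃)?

5.07392

∇F = (4a + 2b + 3c, 2a + 2b + 2c, 3a + 2b + 2c)
Step 1: at (1, 2.5, 4), ∇F = (21, 15, 16) → (1, 2.5, 4) − 0.04·(21, 15, 16) = (0.16, 1.9, 3.36)
Step 2: at (0.16, 1.9, 3.36), ∇F = (14.52, 10.84, 11) → (0.16, 1.9, 3.36) − 0.04·(14.52, 10.84, 11) = (-0.4208, 1.4664, 2.92)
Step 3: at (-0.4208, 1.4664, 2.92), ∇F = (10.0096, 7.9312, 7.5104) → (-0.4208, 1.4664, 2.92) − 0.04·(10.0096, 7.9312, 7.5104) = (-0.821184, 1.149152, 2.619584)
∂F/∂c at (-0.821184, 1.149152, 2.619584) = 5.07392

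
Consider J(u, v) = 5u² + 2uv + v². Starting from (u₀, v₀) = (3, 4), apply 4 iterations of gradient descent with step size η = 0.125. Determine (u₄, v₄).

∇J = (10u + 2v, 2u + 2v)
(u₁, v₁) = (3, 4) − 0.125·(38, 14) = (-1.75, 2.25)
(u₂, v₂) = (-1.75, 2.25) − 0.125·(-13, 1) = (-0.125, 2.125)
(u₃, v₃) = (-0.125, 2.125) − 0.125·(3, 4) = (-0.5, 1.625)
(u₄, v₄) = (-0.5, 1.625) − 0.125·(-1.75, 2.25) = (-0.28125, 1.34375)

(-0.28125, 1.34375)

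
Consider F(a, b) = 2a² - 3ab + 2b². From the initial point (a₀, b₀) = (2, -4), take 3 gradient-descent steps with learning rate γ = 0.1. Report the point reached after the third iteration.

(-0.648, -0.81)

∇F = (4a - 3b, -3a + 4b)
(a₁, b₁) = (2, -4) − 0.1·(20, -22) = (0, -1.8)
(a₂, b₂) = (0, -1.8) − 0.1·(5.4, -7.2) = (-0.54, -1.08)
(a₃, b₃) = (-0.54, -1.08) − 0.1·(1.08, -2.7) = (-0.648, -0.81)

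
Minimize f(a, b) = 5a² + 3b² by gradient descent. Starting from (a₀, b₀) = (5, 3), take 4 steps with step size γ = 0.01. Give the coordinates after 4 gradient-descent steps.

∇f = (10a, 6b)
(a₁, b₁) = (5, 3) − 0.01·(50, 18) = (4.5, 2.82)
(a₂, b₂) = (4.5, 2.82) − 0.01·(45, 16.92) = (4.05, 2.6508)
(a₃, b₃) = (4.05, 2.6508) − 0.01·(40.5, 15.9048) = (3.645, 2.491752)
(a₄, b₄) = (3.645, 2.491752) − 0.01·(36.45, 14.950512) = (3.2805, 2.34224688)

(3.2805, 2.34224688)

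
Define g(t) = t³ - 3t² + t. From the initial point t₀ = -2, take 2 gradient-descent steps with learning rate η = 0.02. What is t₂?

-3.195

g′(t) = 3t² - 6t + 1
Step 1: g′(-2) = 25; t₁ = -2 − 0.02·25 = -2.5
Step 2: g′(-2.5) = 34.75; t₂ = -2.5 − 0.02·34.75 = -3.195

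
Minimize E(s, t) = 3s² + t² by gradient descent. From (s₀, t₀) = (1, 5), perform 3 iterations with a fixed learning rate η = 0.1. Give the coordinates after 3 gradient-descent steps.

∇E = (6s, 2t)
Step 1: at (1, 5), ∇E = (6, 10) → (1, 5) − 0.1·(6, 10) = (0.4, 4)
Step 2: at (0.4, 4), ∇E = (2.4, 8) → (0.4, 4) − 0.1·(2.4, 8) = (0.16, 3.2)
Step 3: at (0.16, 3.2), ∇E = (0.96, 6.4) → (0.16, 3.2) − 0.1·(0.96, 6.4) = (0.064, 2.56)

(0.064, 2.56)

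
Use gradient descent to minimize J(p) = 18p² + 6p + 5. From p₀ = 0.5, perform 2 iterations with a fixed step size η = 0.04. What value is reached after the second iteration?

J′(p) = 36p + 6
p₁ = 0.5 − 0.04·24 = -0.46
p₂ = -0.46 − 0.04·(-10.56) = -0.0376

-0.0376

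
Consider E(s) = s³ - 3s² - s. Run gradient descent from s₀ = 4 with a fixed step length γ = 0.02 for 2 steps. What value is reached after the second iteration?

E′(s) = 3s² - 6s - 1
s₁ = 4 − 0.02·23 = 3.54
s₂ = 3.54 − 0.02·15.3548 = 3.232904

3.232904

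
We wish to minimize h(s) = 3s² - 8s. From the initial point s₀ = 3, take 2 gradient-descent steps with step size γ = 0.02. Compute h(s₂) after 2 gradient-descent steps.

h′(s) = 6s - 8
Step 1: h′(3) = 10; s₁ = 3 − 0.02·10 = 2.8
Step 2: h′(2.8) = 8.8; s₂ = 2.8 − 0.02·8.8 = 2.624
h(2.624) = -0.335872

-0.335872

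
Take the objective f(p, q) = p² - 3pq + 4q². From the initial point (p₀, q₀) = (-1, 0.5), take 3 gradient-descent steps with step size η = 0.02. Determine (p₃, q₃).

(-0.821556, 0.154872)

∇f = (2p - 3q, -3p + 8q)
Step 1: at (-1, 0.5), ∇f = (-3.5, 7) → (-1, 0.5) − 0.02·(-3.5, 7) = (-0.93, 0.36)
Step 2: at (-0.93, 0.36), ∇f = (-2.94, 5.67) → (-0.93, 0.36) − 0.02·(-2.94, 5.67) = (-0.8712, 0.2466)
Step 3: at (-0.8712, 0.2466), ∇f = (-2.4822, 4.5864) → (-0.8712, 0.2466) − 0.02·(-2.4822, 4.5864) = (-0.821556, 0.154872)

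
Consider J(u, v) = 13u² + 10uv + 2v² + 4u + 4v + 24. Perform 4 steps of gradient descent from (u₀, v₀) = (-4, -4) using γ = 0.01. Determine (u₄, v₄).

(-0.4361456, -2.70701728)

∇J = (26u + 10v + 4, 10u + 4v + 4)
Step 1: at (-4, -4), ∇J = (-140, -52) → (-4, -4) − 0.01·(-140, -52) = (-2.6, -3.48)
Step 2: at (-2.6, -3.48), ∇J = (-98.4, -35.92) → (-2.6, -3.48) − 0.01·(-98.4, -35.92) = (-1.616, -3.1208)
Step 3: at (-1.616, -3.1208), ∇J = (-69.224, -24.6432) → (-1.616, -3.1208) − 0.01·(-69.224, -24.6432) = (-0.92376, -2.874368)
Step 4: at (-0.92376, -2.874368), ∇J = (-48.76144, -16.735072) → (-0.92376, -2.874368) − 0.01·(-48.76144, -16.735072) = (-0.4361456, -2.70701728)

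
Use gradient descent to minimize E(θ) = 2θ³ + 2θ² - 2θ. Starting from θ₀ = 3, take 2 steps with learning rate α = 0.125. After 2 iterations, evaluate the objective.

E′(θ) = 6θ² + 4θ - 2
Step 1: E′(3) = 64; θ₁ = 3 − 0.125·64 = -5
Step 2: E′(-5) = 128; θ₂ = -5 − 0.125·128 = -21
E(-21) = -17598

-17598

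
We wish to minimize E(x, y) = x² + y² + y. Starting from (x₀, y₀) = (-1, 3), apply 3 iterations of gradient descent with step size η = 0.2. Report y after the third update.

0.256

∇E = (2x, 2y + 1)
(x₁, y₁) = (-1, 3) − 0.2·(-2, 7) = (-0.6, 1.6)
(x₂, y₂) = (-0.6, 1.6) − 0.2·(-1.2, 4.2) = (-0.36, 0.76)
(x₃, y₃) = (-0.36, 0.76) − 0.2·(-0.72, 2.52) = (-0.216, 0.256)
y = 0.256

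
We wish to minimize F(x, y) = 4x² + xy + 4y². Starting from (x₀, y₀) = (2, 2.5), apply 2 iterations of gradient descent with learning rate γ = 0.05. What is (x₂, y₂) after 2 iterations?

∇F = (8x + y, x + 8y)
(x₁, y₁) = (2, 2.5) − 0.05·(18.5, 22) = (1.075, 1.4)
(x₂, y₂) = (1.075, 1.4) − 0.05·(10, 12.275) = (0.575, 0.78625)

(0.575, 0.78625)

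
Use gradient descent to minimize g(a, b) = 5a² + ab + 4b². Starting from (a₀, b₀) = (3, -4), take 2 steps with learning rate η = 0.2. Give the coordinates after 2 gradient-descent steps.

∇g = (10a + b, a + 8b)
Step 1: at (3, -4), ∇g = (26, -29) → (3, -4) − 0.2·(26, -29) = (-2.2, 1.8)
Step 2: at (-2.2, 1.8), ∇g = (-20.2, 12.2) → (-2.2, 1.8) − 0.2·(-20.2, 12.2) = (1.84, -0.64)

(1.84, -0.64)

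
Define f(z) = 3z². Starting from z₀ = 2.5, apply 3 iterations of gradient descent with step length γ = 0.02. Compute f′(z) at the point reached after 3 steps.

10.22208

f′(z) = 6z
z₁ = 2.5 − 0.02·15 = 2.2
z₂ = 2.2 − 0.02·13.2 = 1.936
z₃ = 1.936 − 0.02·11.616 = 1.70368
f′(z) at (1.70368) = 10.22208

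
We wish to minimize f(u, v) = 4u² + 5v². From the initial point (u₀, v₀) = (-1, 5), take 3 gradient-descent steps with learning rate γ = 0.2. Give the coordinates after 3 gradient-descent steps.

(0.216, -5)

∇f = (8u, 10v)
Step 1: at (-1, 5), ∇f = (-8, 50) → (-1, 5) − 0.2·(-8, 50) = (0.6, -5)
Step 2: at (0.6, -5), ∇f = (4.8, -50) → (0.6, -5) − 0.2·(4.8, -50) = (-0.36, 5)
Step 3: at (-0.36, 5), ∇f = (-2.88, 50) → (-0.36, 5) − 0.2·(-2.88, 50) = (0.216, -5)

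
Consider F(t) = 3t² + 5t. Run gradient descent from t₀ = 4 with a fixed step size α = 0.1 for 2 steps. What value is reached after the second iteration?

F′(t) = 6t + 5
t₁ = 4 − 0.1·29 = 1.1
t₂ = 1.1 − 0.1·11.6 = -0.06

-0.06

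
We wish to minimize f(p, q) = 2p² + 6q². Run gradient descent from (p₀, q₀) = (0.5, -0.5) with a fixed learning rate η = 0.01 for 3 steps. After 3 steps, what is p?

∇f = (4p, 12q)
(p₁, q₁) = (0.5, -0.5) − 0.01·(2, -6) = (0.48, -0.44)
(p₂, q₂) = (0.48, -0.44) − 0.01·(1.92, -5.28) = (0.4608, -0.3872)
(p₃, q₃) = (0.4608, -0.3872) − 0.01·(1.8432, -4.6464) = (0.442368, -0.340736)
p = 0.442368

0.442368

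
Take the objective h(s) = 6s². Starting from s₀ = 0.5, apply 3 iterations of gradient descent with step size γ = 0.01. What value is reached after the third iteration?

0.340736

h′(s) = 12s
s₁ = 0.5 − 0.01·6 = 0.44
s₂ = 0.44 − 0.01·5.28 = 0.3872
s₃ = 0.3872 − 0.01·4.6464 = 0.340736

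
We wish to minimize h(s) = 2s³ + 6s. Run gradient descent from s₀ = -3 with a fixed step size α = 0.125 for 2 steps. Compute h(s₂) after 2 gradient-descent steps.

h′(s) = 6s² + 6
s₁ = -3 − 0.125·60 = -10.5
s₂ = -10.5 − 0.125·667.5 = -93.9375
h(-93.9375) = -1658420.32763671875

-1658420.32763671875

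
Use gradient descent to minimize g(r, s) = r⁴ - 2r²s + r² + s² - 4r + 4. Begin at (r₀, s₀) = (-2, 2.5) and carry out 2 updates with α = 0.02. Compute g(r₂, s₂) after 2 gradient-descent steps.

12.137592324096

∇g = (4r³ - 4rs + 2r - 4, -2r² + 2s)
(r₁, s₁) = (-2, 2.5) − 0.02·(-20, -3) = (-1.6, 2.56)
(r₂, s₂) = (-1.6, 2.56) − 0.02·(-7.2, 0) = (-1.456, 2.56)
g(-1.456, 2.56) = 12.137592324096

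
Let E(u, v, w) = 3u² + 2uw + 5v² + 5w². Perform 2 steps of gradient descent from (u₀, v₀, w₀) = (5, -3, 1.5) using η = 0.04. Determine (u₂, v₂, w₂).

∇E = (6u + 2w, 10v, 2u + 10w)
Step 1: at (5, -3, 1.5), ∇E = (33, -30, 25) → (5, -3, 1.5) − 0.04·(33, -30, 25) = (3.68, -1.8, 0.5)
Step 2: at (3.68, -1.8, 0.5), ∇E = (23.08, -18, 12.36) → (3.68, -1.8, 0.5) − 0.04·(23.08, -18, 12.36) = (2.7568, -1.08, 0.0056)

(2.7568, -1.08, 0.0056)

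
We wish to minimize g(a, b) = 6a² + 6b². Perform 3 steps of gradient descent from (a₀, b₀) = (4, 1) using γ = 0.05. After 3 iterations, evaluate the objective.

0.417792

∇g = (12a, 12b)
(a₁, b₁) = (4, 1) − 0.05·(48, 12) = (1.6, 0.4)
(a₂, b₂) = (1.6, 0.4) − 0.05·(19.2, 4.8) = (0.64, 0.16)
(a₃, b₃) = (0.64, 0.16) − 0.05·(7.68, 1.92) = (0.256, 0.064)
g(0.256, 0.064) = 0.417792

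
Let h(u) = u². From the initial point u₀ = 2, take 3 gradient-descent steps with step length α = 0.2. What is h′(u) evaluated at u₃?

h′(u) = 2u
Step 1: h′(2) = 4; u₁ = 2 − 0.2·4 = 1.2
Step 2: h′(1.2) = 2.4; u₂ = 1.2 − 0.2·2.4 = 0.72
Step 3: h′(0.72) = 1.44; u₃ = 0.72 − 0.2·1.44 = 0.432
h′(u) at (0.432) = 0.864

0.864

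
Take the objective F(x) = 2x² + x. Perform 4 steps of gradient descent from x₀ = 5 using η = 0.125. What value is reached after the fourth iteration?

0.078125

F′(x) = 4x + 1
x₁ = 5 − 0.125·21 = 2.375
x₂ = 2.375 − 0.125·10.5 = 1.0625
x₃ = 1.0625 − 0.125·5.25 = 0.40625
x₄ = 0.40625 − 0.125·2.625 = 0.078125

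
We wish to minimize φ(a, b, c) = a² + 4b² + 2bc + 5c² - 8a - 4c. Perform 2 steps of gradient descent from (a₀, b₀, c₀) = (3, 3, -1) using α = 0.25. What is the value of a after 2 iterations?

∇φ = (2a - 8, 8b + 2c, 2b + 10c - 4)
Step 1: at (3, 3, -1), ∇φ = (-2, 22, -8) → (3, 3, -1) − 0.25·(-2, 22, -8) = (3.5, -2.5, 1)
Step 2: at (3.5, -2.5, 1), ∇φ = (-1, -18, 1) → (3.5, -2.5, 1) − 0.25·(-1, -18, 1) = (3.75, 2, 0.75)
a = 3.75

3.75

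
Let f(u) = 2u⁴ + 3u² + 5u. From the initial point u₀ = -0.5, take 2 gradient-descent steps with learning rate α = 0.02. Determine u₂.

f′(u) = 8u³ + 6u + 5
Step 1: f′(-0.5) = 1; u₁ = -0.5 − 0.02·1 = -0.52
Step 2: f′(-0.52) = 0.755136; u₂ = -0.52 − 0.02·0.755136 = -0.53510272

-0.53510272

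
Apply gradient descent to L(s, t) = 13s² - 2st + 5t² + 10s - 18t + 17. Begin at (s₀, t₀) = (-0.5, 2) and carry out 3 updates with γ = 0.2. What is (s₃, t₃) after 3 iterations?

(20.948, -1.048)

∇L = (26s - 2t + 10, -2s + 10t - 18)
Step 1: at (-0.5, 2), ∇L = (-7, 3) → (-0.5, 2) − 0.2·(-7, 3) = (0.9, 1.4)
Step 2: at (0.9, 1.4), ∇L = (30.6, -5.8) → (0.9, 1.4) − 0.2·(30.6, -5.8) = (-5.22, 2.56)
Step 3: at (-5.22, 2.56), ∇L = (-130.84, 18.04) → (-5.22, 2.56) − 0.2·(-130.84, 18.04) = (20.948, -1.048)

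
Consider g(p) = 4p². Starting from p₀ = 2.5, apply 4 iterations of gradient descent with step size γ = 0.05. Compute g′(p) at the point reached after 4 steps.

2.592

g′(p) = 8p
Step 1: g′(2.5) = 20; p₁ = 2.5 − 0.05·20 = 1.5
Step 2: g′(1.5) = 12; p₂ = 1.5 − 0.05·12 = 0.9
Step 3: g′(0.9) = 7.2; p₃ = 0.9 − 0.05·7.2 = 0.54
Step 4: g′(0.54) = 4.32; p₄ = 0.54 − 0.05·4.32 = 0.324
g′(p) at (0.324) = 2.592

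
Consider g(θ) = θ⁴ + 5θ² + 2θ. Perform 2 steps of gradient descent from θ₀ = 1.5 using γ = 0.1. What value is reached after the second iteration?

1.28955

g′(θ) = 4θ³ + 10θ + 2
θ₁ = 1.5 − 0.1·30.5 = -1.55
θ₂ = -1.55 − 0.1·(-28.3955) = 1.28955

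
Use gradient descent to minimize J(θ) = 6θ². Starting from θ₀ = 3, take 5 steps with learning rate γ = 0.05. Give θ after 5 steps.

J′(θ) = 12θ
Step 1: J′(3) = 36; θ₁ = 3 − 0.05·36 = 1.2
Step 2: J′(1.2) = 14.4; θ₂ = 1.2 − 0.05·14.4 = 0.48
Step 3: J′(0.48) = 5.76; θ₃ = 0.48 − 0.05·5.76 = 0.192
Step 4: J′(0.192) = 2.304; θ₄ = 0.192 − 0.05·2.304 = 0.0768
Step 5: J′(0.0768) = 0.9216; θ₅ = 0.0768 − 0.05·0.9216 = 0.03072

0.03072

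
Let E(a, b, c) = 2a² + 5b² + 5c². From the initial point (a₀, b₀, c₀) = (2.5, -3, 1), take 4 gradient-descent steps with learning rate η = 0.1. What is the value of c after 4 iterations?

0

∇E = (4a, 10b, 10c)
Step 1: at (2.5, -3, 1), ∇E = (10, -30, 10) → (2.5, -3, 1) − 0.1·(10, -30, 10) = (1.5, 0, 0)
Step 2: at (1.5, 0, 0), ∇E = (6, 0, 0) → (1.5, 0, 0) − 0.1·(6, 0, 0) = (0.9, 0, 0)
Step 3: at (0.9, 0, 0), ∇E = (3.6, 0, 0) → (0.9, 0, 0) − 0.1·(3.6, 0, 0) = (0.54, 0, 0)
Step 4: at (0.54, 0, 0), ∇E = (2.16, 0, 0) → (0.54, 0, 0) − 0.1·(2.16, 0, 0) = (0.324, 0, 0)
c = 0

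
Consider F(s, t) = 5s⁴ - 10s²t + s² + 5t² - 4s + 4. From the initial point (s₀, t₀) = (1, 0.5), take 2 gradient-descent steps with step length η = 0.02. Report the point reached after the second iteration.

∇F = (20s³ - 20st + 2s - 4, -10s² + 10t)
Step 1: at (1, 0.5), ∇F = (8, -5) → (1, 0.5) − 0.02·(8, -5) = (0.84, 0.6)
Step 2: at (0.84, 0.6), ∇F = (-0.54592, -1.056) → (0.84, 0.6) − 0.02·(-0.54592, -1.056) = (0.8509184, 0.62112)

(0.8509184, 0.62112)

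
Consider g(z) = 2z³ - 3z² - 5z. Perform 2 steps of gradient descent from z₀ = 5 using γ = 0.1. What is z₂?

g′(z) = 6z² - 6z - 5
Step 1: g′(5) = 115; z₁ = 5 − 0.1·115 = -6.5
Step 2: g′(-6.5) = 287.5; z₂ = -6.5 − 0.1·287.5 = -35.25

-35.25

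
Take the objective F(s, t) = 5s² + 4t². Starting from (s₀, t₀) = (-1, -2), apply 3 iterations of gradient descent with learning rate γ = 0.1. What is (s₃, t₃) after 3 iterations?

(0, -0.016)

∇F = (10s, 8t)
(s₁, t₁) = (-1, -2) − 0.1·(-10, -16) = (0, -0.4)
(s₂, t₂) = (0, -0.4) − 0.1·(0, -3.2) = (0, -0.08)
(s₃, t₃) = (0, -0.08) − 0.1·(0, -0.64) = (0, -0.016)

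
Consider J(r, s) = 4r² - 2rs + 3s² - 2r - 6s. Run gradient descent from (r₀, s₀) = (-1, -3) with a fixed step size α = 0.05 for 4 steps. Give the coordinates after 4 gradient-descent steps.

∇J = (8r - 2s - 2, -2r + 6s - 6)
Step 1: at (-1, -3), ∇J = (-4, -22) → (-1, -3) − 0.05·(-4, -22) = (-0.8, -1.9)
Step 2: at (-0.8, -1.9), ∇J = (-4.6, -15.8) → (-0.8, -1.9) − 0.05·(-4.6, -15.8) = (-0.57, -1.11)
Step 3: at (-0.57, -1.11), ∇J = (-4.34, -11.52) → (-0.57, -1.11) − 0.05·(-4.34, -11.52) = (-0.353, -0.534)
Step 4: at (-0.353, -0.534), ∇J = (-3.756, -8.498) → (-0.353, -0.534) − 0.05·(-3.756, -8.498) = (-0.1652, -0.1091)

(-0.1652, -0.1091)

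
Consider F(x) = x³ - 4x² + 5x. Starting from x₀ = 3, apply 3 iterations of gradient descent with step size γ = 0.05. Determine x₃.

2.2295936

F′(x) = 3x² - 8x + 5
Step 1: F′(3) = 8; x₁ = 3 − 0.05·8 = 2.6
Step 2: F′(2.6) = 4.48; x₂ = 2.6 − 0.05·4.48 = 2.376
Step 3: F′(2.376) = 2.928128; x₃ = 2.376 − 0.05·2.928128 = 2.2295936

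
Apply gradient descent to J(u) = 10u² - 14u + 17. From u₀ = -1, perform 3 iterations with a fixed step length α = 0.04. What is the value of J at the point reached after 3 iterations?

12.1018496

J′(u) = 20u - 14
u₁ = -1 − 0.04·(-34) = 0.36
u₂ = 0.36 − 0.04·(-6.8) = 0.632
u₃ = 0.632 − 0.04·(-1.36) = 0.6864
J(0.6864) = 12.1018496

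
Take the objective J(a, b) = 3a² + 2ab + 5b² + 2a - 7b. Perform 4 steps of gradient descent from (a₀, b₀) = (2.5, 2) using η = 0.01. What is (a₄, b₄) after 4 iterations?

(1.75167184, 1.40330672)

∇J = (6a + 2b + 2, 2a + 10b - 7)
(a₁, b₁) = (2.5, 2) − 0.01·(21, 18) = (2.29, 1.82)
(a₂, b₂) = (2.29, 1.82) − 0.01·(19.38, 15.78) = (2.0962, 1.6622)
(a₃, b₃) = (2.0962, 1.6622) − 0.01·(17.9016, 13.8144) = (1.917184, 1.524056)
(a₄, b₄) = (1.917184, 1.524056) − 0.01·(16.551216, 12.074928) = (1.75167184, 1.40330672)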